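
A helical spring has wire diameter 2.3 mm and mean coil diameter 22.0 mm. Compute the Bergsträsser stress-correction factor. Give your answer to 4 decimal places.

1.1418

C = D/d = 22.0/2.3 = 9.5652
K_B = (4C+2)/(4C−3) = 40.261/35.261 = 1.1418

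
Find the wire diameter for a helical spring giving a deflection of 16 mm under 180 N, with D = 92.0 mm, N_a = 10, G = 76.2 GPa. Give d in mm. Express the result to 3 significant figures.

Required rate k = F/δ = 180/16 = 11.25 N/mm
d = (8D³N_a·k / G)^(1/4) = (8·92.0³·10·11.25 / (76.2×10³))^0.25
  = (9197.1)^0.25 = 9.7929 mm

9.79 mm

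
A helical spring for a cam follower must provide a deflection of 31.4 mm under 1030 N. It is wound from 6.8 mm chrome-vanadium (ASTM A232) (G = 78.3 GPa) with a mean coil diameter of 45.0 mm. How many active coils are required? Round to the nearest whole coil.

Required rate k = F/δ = 1030/31.4 = 32.803 N/mm
N_a = Gd⁴/(8D³k) = (78.3×10³ × 6.8⁴)/(8 × 45.0³ × 32.803)
    = 1.67416e+08 / 2.39131e+07 = 7.001 → 7 coils

7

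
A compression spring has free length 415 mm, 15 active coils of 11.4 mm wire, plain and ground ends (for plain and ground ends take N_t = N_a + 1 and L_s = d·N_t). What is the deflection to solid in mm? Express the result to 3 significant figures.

N_t = 16; L_s = 11.4·16 = 182.4 mm
δ_solid = L₀ − L_s = 415 − 182.4 = 232.6 mm

233 mm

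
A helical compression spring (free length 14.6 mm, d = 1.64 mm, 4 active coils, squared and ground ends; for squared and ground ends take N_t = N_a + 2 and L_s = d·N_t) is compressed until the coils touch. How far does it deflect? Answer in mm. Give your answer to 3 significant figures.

4.76 mm

N_t = 6; L_s = 1.64·6 = 9.84 mm
δ_solid = L₀ − L_s = 14.6 − 9.84 = 4.76 mm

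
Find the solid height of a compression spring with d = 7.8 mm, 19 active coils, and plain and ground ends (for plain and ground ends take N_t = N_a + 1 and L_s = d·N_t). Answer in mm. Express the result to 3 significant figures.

plain and ground ends: N_t = N_a + 1 = 19 + 1 = 20
L_s = d·N_t = 7.8 × 20 = 156 mm

156 mm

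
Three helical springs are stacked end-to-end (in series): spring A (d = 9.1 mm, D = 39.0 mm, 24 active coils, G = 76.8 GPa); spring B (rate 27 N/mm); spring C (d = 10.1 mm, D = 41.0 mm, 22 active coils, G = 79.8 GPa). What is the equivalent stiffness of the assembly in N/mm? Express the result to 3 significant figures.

k_A = Gd⁴/(8D³N_a) = (76.8×10³)(9.1⁴)/(8·39.0³·24) = 46.241 N/mm
k_C = Gd⁴/(8D³N_a) = (79.8×10³)(10.1⁴)/(8·41.0³·22) = 68.458 N/mm
Series: 1/k_eq = 1/46.241 + 1/27 + 1/68.458 = 0.07327; k_eq = 13.648 N/mm

13.6 N/mm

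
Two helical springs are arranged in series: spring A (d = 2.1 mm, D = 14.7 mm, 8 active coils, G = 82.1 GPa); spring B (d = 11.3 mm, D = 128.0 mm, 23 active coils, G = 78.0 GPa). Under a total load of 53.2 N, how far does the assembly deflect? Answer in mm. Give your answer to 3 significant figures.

22.9 mm

k_A = Gd⁴/(8D³N_a) = (82.1×10³)(2.1⁴)/(8·14.7³·8) = 7.854 N/mm
k_B = Gd⁴/(8D³N_a) = (78.0×10³)(11.3⁴)/(8·128.0³·23) = 3.2958 N/mm
Series: 1/k_eq = 1/7.854 + 1/3.2958 = 0.43074; k_eq = 2.3216 N/mm
δ = F/k_eq = 53.2/2.3216 = 22.915 mm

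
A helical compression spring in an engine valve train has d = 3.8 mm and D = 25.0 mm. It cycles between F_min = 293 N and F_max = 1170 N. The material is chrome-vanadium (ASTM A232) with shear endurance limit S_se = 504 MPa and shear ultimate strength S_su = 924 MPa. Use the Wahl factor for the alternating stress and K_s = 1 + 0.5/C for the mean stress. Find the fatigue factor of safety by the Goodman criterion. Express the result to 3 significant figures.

0.449

C = D/d = 25.0/3.8 = 6.5789; K_W = (4C−1)/(4C−4)+0.615/C = 1.2279; K_s = 1+0.5/C = 1.0760
F_a = (F_max−F_min)/2 = 438.5 N; F_m = (F_max+F_min)/2 = 731.5 N
τ_a = K_W·8F_aD/(πd³) = 1.2279 × 508.74 = 624.69 MPa
τ_m = K_s·8F_mD/(πd³) = 1.0760 × 848.68 = 913.18 MPa
Goodman: 1/n_f = τ_a/S_se + τ_m/S_su = 624.69/504 + 913.18/924 = 1.23947 + 0.98829 = 2.2278
n_f = 1/2.2278 = 0.4489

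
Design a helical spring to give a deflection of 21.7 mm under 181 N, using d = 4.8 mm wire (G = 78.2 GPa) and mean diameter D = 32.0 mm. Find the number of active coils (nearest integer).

Required rate k = F/δ = 181/21.7 = 8.341 N/mm
N_a = Gd⁴/(8D³k) = (78.2×10³ × 4.8⁴)/(8 × 32.0³ × 8.341)
    = 4.15118e+07 / 2.18655e+06 = 18.99 → 19 coils

19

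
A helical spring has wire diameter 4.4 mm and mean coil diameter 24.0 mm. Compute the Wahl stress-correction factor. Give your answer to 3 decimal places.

C = D/d = 24.0/4.4 = 5.4545
K_W = (4C−1)/(4C−4) + 0.615/C = 20.818/17.818 + 0.1128 = 1.2811

1.281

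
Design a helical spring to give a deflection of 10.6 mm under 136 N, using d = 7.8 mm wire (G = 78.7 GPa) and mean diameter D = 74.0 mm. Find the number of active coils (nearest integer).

Required rate k = F/δ = 136/10.6 = 12.83 N/mm
N_a = Gd⁴/(8D³k) = (78.7×10³ × 7.8⁴)/(8 × 74.0³ × 12.83)
    = 2.91308e+08 / 4.15928e+07 = 7.004 → 7 coils

7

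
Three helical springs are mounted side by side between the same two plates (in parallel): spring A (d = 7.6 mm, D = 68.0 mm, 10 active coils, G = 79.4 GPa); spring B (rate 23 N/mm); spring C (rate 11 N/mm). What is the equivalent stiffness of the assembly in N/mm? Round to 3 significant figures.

k_A = Gd⁴/(8D³N_a) = (79.4×10³)(7.6⁴)/(8·68.0³·10) = 10.531 N/mm
Parallel: k_eq = 10.531 + 23 + 11 = 44.531 N/mm

44.5 N/mm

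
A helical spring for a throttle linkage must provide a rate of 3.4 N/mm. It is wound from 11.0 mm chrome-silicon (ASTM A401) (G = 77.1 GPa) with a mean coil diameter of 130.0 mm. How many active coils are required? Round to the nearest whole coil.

N_a = Gd⁴/(8D³k) = (77.1×10³ × 11.0⁴)/(8 × 130.0³ × 3.4)
    = 1.12882e+09 / 5.97584e+07 = 18.89 → 19 coils

19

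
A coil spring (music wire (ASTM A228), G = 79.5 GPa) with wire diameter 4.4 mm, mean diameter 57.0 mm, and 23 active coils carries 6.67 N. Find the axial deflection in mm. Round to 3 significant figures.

k = Gd⁴/(8D³N_a) = (79.5×10³)(4.4⁴)/(8·57.0³·23) = 0.87445 N/mm
δ = F/k = 6.67 / 0.87445 = 7.6276 mm

7.63 mm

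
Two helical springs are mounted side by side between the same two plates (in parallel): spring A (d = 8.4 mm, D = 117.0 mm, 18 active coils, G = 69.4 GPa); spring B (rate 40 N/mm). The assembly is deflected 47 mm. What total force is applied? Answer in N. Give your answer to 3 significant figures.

k_A = Gd⁴/(8D³N_a) = (69.4×10³)(8.4⁴)/(8·117.0³·18) = 1.4982 N/mm
Parallel: k_eq = 1.4982 + 40 = 41.498 N/mm
F = k_eq·δ = 41.498·47 = 1950.4 N

1950 N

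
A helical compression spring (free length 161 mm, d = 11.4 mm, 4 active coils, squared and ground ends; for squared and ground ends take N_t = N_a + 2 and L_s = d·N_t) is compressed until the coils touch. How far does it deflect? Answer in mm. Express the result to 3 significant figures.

N_t = 6; L_s = 11.4·6 = 68.4 mm
δ_solid = L₀ − L_s = 161 − 68.4 = 92.6 mm

92.6 mm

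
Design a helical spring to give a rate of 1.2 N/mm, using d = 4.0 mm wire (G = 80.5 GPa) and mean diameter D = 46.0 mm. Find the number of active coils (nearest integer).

N_a = Gd⁴/(8D³k) = (80.5×10³ × 4.0⁴)/(8 × 46.0³ × 1.2)
    = 2.0608e+07 / 934426 = 22.05 → 22 coils

22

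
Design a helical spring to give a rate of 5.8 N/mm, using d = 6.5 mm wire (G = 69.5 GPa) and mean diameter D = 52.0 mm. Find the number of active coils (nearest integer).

N_a = Gd⁴/(8D³k) = (69.5×10³ × 6.5⁴)/(8 × 52.0³ × 5.8)
    = 1.24062e+08 / 6.52421e+06 = 19.02 → 19 coils

19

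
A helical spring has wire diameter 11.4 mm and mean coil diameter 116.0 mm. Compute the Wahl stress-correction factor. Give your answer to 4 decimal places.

C = D/d = 116.0/11.4 = 10.1754
K_W = (4C−1)/(4C−4) + 0.615/C = 39.702/36.702 + 0.0604 = 1.1422

1.1422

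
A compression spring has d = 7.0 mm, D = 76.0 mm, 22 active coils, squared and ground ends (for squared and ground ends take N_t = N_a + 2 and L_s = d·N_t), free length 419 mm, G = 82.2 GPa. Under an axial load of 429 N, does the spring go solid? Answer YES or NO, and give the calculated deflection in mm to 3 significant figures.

k = Gd⁴/(8D³N_a) = (82.2×10³)(7.0⁴)/(8·76.0³·22) = 2.5545 N/mm
N_t = 24; L_s = 7.0·24 = 168 mm; δ_solid = L₀ − L_s = 419 − 168 = 251 mm
δ = F/k = 429/2.5545 = 167.94 mm
δ < δ_solid → spring does not go solid

NO, δ = 168 mm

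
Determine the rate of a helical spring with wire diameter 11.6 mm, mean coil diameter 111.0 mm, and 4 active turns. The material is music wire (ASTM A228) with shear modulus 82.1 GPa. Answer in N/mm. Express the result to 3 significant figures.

k = Gd⁴/(8D³N_a) = (82.1×10³ × 11.6⁴) / (8 × 111.0³ × 4)
  = 1.48653e+09 / 4.37642e+07 = 33.967 N/mm

34.0 N/mm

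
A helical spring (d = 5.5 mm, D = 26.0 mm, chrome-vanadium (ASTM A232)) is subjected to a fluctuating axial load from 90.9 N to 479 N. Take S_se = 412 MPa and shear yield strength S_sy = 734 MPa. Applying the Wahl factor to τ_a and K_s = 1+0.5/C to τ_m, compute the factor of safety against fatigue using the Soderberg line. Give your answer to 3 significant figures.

2.38

C = D/d = 26.0/5.5 = 4.7273; K_W = (4C−1)/(4C−4)+0.615/C = 1.3313; K_s = 1+0.5/C = 1.1058
F_a = (F_max−F_min)/2 = 194.05 N; F_m = (F_max+F_min)/2 = 284.95 N
τ_a = K_W·8F_aD/(πd³) = 1.3313 × 77.222 = 102.81 MPa
τ_m = K_s·8F_mD/(πd³) = 1.1058 × 113.4 = 125.39 MPa
Soderberg: 1/n_f = τ_a/S_se + τ_m/S_sy = 102.81/412 + 125.39/734 = 0.24953 + 0.17083 = 0.42036
n_f = 1/0.42036 = 2.379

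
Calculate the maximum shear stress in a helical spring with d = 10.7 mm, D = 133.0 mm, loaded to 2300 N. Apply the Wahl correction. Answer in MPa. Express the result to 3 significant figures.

Spring index C = D/d = 133.0/10.7 = 12.4299
K_W = (4C−1)/(4C−4) + 0.615/C = 48.720/45.720 + 0.0495 = 1.1151
τ₀ = 8FD/(πd³) = 8·2300·133.0/(π·10.7³) = 2.4472e+06/3848.6 = 635.87 MPa
τ_max = K·τ₀ = 1.1151 × 635.87 = 709.06 MPa

709 MPa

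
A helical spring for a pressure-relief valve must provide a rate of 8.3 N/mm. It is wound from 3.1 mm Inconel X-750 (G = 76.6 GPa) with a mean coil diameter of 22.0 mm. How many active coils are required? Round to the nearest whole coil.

N_a = Gd⁴/(8D³k) = (76.6×10³ × 3.1⁴)/(8 × 22.0³ × 8.3)
    = 7.07417e+06 / 707027 = 10.01 → 10 coils

10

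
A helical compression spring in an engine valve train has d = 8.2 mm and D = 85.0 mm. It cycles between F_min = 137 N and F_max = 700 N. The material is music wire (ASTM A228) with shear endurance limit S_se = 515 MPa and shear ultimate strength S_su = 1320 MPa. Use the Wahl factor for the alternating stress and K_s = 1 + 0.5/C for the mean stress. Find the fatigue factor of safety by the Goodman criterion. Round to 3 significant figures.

C = D/d = 85.0/8.2 = 10.3659; K_W = (4C−1)/(4C−4)+0.615/C = 1.1394; K_s = 1+0.5/C = 1.0482
F_a = (F_max−F_min)/2 = 281.5 N; F_m = (F_max+F_min)/2 = 418.5 N
τ_a = K_W·8F_aD/(πd³) = 1.1394 × 110.51 = 125.91 MPa
τ_m = K_s·8F_mD/(πd³) = 1.0482 × 164.29 = 172.22 MPa
Goodman: 1/n_f = τ_a/S_se + τ_m/S_su = 125.91/515 + 172.22/1320 = 0.24449 + 0.13047 = 0.37496
n_f = 1/0.37496 = 2.667

2.67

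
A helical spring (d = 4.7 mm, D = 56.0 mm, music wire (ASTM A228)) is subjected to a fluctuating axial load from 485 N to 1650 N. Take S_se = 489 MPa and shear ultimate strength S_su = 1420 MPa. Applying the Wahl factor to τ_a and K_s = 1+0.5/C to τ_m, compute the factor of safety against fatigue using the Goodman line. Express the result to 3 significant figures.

C = D/d = 56.0/4.7 = 11.9149; K_W = (4C−1)/(4C−4)+0.615/C = 1.1203; K_s = 1+0.5/C = 1.0420
F_a = (F_max−F_min)/2 = 582.5 N; F_m = (F_max+F_min)/2 = 1067.5 N
τ_a = K_W·8F_aD/(πd³) = 1.1203 × 800.07 = 896.35 MPa
τ_m = K_s·8F_mD/(πd³) = 1.0420 × 1466.2 = 1527.8 MPa
Goodman: 1/n_f = τ_a/S_se + τ_m/S_su = 896.35/489 + 1527.8/1420 = 1.83302 + 1.07589 = 2.9089
n_f = 1/2.9089 = 0.3438

0.344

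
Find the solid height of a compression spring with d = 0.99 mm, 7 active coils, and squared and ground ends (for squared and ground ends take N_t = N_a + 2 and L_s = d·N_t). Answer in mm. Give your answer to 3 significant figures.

8.91 mm

squared and ground ends: N_t = N_a + 2 = 7 + 2 = 9
L_s = d·N_t = 0.99 × 9 = 8.91 mm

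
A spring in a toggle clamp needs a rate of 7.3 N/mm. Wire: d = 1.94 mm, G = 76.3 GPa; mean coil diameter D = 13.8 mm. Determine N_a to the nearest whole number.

N_a = Gd⁴/(8D³k) = (76.3×10³ × 1.94⁴)/(8 × 13.8³ × 7.3)
    = 1.08077e+06 / 153479 = 7.042 → 7 coils

7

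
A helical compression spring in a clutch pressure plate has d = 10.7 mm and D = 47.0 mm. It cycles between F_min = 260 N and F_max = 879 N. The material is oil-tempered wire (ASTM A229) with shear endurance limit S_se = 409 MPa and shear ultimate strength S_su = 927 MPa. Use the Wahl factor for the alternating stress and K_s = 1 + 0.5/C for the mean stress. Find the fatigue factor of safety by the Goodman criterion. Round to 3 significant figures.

5.97

C = D/d = 47.0/10.7 = 4.3925; K_W = (4C−1)/(4C−4)+0.615/C = 1.3611; K_s = 1+0.5/C = 1.1138
F_a = (F_max−F_min)/2 = 309.5 N; F_m = (F_max+F_min)/2 = 569.5 N
τ_a = K_W·8F_aD/(πd³) = 1.3611 × 30.238 = 41.156 MPa
τ_m = K_s·8F_mD/(πd³) = 1.1138 × 55.639 = 61.973 MPa
Goodman: 1/n_f = τ_a/S_se + τ_m/S_su = 41.156/409 + 61.973/927 = 0.10063 + 0.06685 = 0.16748
n_f = 1/0.16748 = 5.971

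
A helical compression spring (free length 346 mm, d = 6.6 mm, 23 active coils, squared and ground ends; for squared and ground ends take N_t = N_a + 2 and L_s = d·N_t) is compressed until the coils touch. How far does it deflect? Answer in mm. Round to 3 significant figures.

N_t = 25; L_s = 6.6·25 = 165 mm
δ_solid = L₀ − L_s = 346 − 165 = 181 mm

181 mm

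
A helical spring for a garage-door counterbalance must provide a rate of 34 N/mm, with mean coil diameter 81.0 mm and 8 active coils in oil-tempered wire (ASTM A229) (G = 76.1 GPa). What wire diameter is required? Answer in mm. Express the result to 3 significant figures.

11.1 mm

d = (8D³N_a·k / G)^(1/4) = (8·81.0³·8·34 / (76.1×10³))^0.25
  = (15196)^0.25 = 11.1028 mm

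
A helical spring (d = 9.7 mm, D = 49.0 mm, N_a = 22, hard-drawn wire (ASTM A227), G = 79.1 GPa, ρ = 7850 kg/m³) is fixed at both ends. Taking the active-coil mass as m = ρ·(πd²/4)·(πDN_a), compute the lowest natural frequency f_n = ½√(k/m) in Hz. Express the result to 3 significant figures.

65.6 Hz

k = Gd⁴/(8D³N_a) = (79.1×10³)(9.7⁴)/(8·49.0³·22) = 33.819 N/mm = 33819 N/m
Wire length L = πDN_a = π·49.0·22 = 3386.6 mm
m = ρ·(πd²/4)·L = 7850 × 73.898×10⁻⁶ m² × 3.3866 m = 1.9646 kg
f_n = ½√(k/m) = 0.5·√(33819/1.9646) = 0.5·√(17214) = 65.602 Hz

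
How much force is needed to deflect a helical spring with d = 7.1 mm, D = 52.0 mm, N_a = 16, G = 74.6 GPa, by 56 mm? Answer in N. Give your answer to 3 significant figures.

590 N

k = Gd⁴/(8D³N_a) = (74.6×10³)(7.1⁴)/(8·52.0³·16) = 10.533 N/mm
F = k·δ = 10.533 × 56 = 589.85 N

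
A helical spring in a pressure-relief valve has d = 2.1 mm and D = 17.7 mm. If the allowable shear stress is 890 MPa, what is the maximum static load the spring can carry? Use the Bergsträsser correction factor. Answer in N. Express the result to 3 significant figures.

157 N

C = D/d = 17.7/2.1 = 8.4286
K_B = (4C+2)/(4C−3) = 35.714/30.714 = 1.1628
τ_max = K·8FD/(πd³) → F_max = τ_allow·πd³/(8DK)
F_max = 890·π·2.1³/(8·17.7·1.1628) = 25894/164.65 = 157.27 N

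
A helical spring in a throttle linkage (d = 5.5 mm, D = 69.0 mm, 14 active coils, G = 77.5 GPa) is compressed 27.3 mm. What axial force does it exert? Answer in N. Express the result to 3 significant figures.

k = Gd⁴/(8D³N_a) = (77.5×10³)(5.5⁴)/(8·69.0³·14) = 1.9275 N/mm
F = k·δ = 1.9275 × 27.3 = 52.62 N

52.6 N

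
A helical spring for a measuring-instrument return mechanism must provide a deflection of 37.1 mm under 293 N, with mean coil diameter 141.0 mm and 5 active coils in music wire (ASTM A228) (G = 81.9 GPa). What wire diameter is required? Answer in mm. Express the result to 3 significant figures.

Required rate k = F/δ = 293/37.1 = 7.8976 N/mm
d = (8D³N_a·k / G)^(1/4) = (8·141.0³·5·7.8976 / (81.9×10³))^0.25
  = (10813)^0.25 = 10.1972 mm

10.2 mm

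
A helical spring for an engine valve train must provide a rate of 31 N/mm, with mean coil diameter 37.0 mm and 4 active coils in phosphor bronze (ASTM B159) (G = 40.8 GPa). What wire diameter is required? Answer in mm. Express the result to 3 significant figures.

5.92 mm

d = (8D³N_a·k / G)^(1/4) = (8·37.0³·4·31 / (40.8×10³))^0.25
  = (1231.6)^0.25 = 5.9240 mm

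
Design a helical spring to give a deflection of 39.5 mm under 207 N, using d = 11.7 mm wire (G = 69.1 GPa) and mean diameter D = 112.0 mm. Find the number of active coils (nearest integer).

Required rate k = F/δ = 207/39.5 = 5.2405 N/mm
N_a = Gd⁴/(8D³k) = (69.1×10³ × 11.7⁴)/(8 × 112.0³ × 5.2405)
    = 1.29486e+09 / 5.89003e+07 = 21.98 → 22 coils

22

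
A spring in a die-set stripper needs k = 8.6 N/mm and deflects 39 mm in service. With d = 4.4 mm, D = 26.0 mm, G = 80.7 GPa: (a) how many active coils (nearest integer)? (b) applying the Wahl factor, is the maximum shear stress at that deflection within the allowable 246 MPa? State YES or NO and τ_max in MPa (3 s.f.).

(a) 25 coils; (b) NO, τ_max = 328 MPa

N_a = Gd⁴/(8D³k) = (80.7×10³)(4.4⁴)/(8·26.0³·8.6) = 25.01 → N_a = 25
Actual rate k = Gd⁴/(8D³·25) = 8.6047 N/mm
Working load F = kδ = 8.6047·39 = 335.58 N
C = 26.0/4.4 = 5.9091; K_W = (4C−1)/(4C−4)+0.615/C = 1.2569
τ_max = K_W·8FD/(πd³) = 1.2569·260.83 = 327.82 MPa
τ_max > 246 MPa → exceeds allowable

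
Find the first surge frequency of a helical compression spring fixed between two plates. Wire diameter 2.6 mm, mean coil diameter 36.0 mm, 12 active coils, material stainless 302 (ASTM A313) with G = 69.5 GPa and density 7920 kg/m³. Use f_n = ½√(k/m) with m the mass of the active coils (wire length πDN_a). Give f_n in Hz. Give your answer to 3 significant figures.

k = Gd⁴/(8D³N_a) = (69.5×10³)(2.6⁴)/(8·36.0³·12) = 0.70909 N/mm = 709.09 N/m
Wire length L = πDN_a = π·36.0·12 = 1357.2 mm
m = ρ·(πd²/4)·L = 7920 × 5.3093×10⁻⁶ m² × 1.3572 m = 0.057068 kg
f_n = ½√(k/m) = 0.5·√(709.09/0.057068) = 0.5·√(12425) = 55.734 Hz

55.7 Hz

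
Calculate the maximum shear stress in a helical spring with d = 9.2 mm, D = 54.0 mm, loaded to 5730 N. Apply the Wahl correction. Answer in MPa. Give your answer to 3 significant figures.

Spring index C = D/d = 54.0/9.2 = 5.8696
K_W = (4C−1)/(4C−4) + 0.615/C = 22.478/19.478 + 0.1048 = 1.2588
τ₀ = 8FD/(πd³) = 8·5730·54.0/(π·9.2³) = 2.47536e+06/2446.3 = 1011.9 MPa
τ_max = K·τ₀ = 1.2588 × 1011.9 = 1273.7 MPa

1270 MPa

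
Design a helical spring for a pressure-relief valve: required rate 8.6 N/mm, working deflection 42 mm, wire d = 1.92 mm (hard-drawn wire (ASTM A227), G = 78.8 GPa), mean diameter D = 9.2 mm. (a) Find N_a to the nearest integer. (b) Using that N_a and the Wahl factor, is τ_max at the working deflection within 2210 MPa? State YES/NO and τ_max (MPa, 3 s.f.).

(a) 20 coils; (b) YES, τ_max = 1580 MPa

N_a = Gd⁴/(8D³k) = (78.8×10³)(1.92⁴)/(8·9.2³·8.6) = 19.99 → N_a = 20
Actual rate k = Gd⁴/(8D³·20) = 8.595 N/mm
Working load F = kδ = 8.595·42 = 360.99 N
C = 9.2/1.92 = 4.7917; K_W = (4C−1)/(4C−4)+0.615/C = 1.3262
τ_max = K_W·8FD/(πd³) = 1.3262·1194.9 = 1584.6 MPa
τ_max ≤ 2210 MPa → acceptable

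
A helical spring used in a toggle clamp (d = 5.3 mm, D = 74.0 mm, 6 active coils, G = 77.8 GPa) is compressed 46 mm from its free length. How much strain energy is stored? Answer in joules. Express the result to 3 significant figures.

3.34 J

k = Gd⁴/(8D³N_a) = (77.8×10³)(5.3⁴)/(8·74.0³·6) = 3.1561 N/mm
U = ½kδ² = 0.5 × 3.1561 × 46² = 3339.1 N·mm = 3.3391 J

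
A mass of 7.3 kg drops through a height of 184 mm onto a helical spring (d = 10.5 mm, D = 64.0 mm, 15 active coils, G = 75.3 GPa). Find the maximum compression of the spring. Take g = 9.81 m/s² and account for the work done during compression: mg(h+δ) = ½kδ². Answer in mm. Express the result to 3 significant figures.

32.7 mm

k = Gd⁴/(8D³N_a) = (75.3×10³)(10.5⁴)/(8·64.0³·15) = 29.096 N/mm
W = mg = 7.3 × 9.81 = 71.613 N
½kδ² − Wδ − Wh = 0 → δ = (W + √(W² + 2kWh))/k
δ = (71.613 + √(5128.4 + 766780))/29.096 = (71.613 + 878.58)/29.096 = 32.657 mm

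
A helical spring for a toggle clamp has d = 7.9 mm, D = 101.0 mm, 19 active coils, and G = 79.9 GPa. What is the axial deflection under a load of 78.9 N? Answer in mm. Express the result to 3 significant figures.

39.7 mm

k = Gd⁴/(8D³N_a) = (79.9×10³)(7.9⁴)/(8·101.0³·19) = 1.9872 N/mm
δ = F/k = 78.9 / 1.9872 = 39.704 mm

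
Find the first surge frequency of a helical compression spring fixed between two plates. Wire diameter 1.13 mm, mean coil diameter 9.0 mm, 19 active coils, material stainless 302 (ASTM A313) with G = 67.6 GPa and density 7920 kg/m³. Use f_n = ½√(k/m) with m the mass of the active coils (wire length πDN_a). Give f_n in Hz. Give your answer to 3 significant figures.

241 Hz

k = Gd⁴/(8D³N_a) = (67.6×10³)(1.13⁴)/(8·9.0³·19) = 0.99469 N/mm = 994.69 N/m
Wire length L = πDN_a = π·9.0·19 = 537.21 mm
m = ρ·(πd²/4)·L = 7920 × 1.0029×10⁻⁶ m² × 0.53721 m = 0.004267 kg
f_n = ½√(k/m) = 0.5·√(994.69/0.004267) = 0.5·√(2.3312e+05) = 241.41 Hz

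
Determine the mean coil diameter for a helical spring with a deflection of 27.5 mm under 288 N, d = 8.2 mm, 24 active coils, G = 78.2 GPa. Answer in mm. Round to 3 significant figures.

56.0 mm

Required rate k = F/δ = 288/27.5 = 10.473 N/mm
D = (Gd⁴/(8N_a·k))^(1/3) = (78.2×10³·8.2⁴/(8·24·10.473))^(1/3)
  = (175833)^(1/3) = 56.0231 mm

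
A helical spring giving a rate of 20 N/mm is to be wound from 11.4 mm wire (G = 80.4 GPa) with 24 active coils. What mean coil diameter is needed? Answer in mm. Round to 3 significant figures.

70.7 mm

D = (Gd⁴/(8N_a·k))^(1/3) = (80.4×10³·11.4⁴/(8·24·20))^(1/3)
  = (353626)^(1/3) = 70.7155 mm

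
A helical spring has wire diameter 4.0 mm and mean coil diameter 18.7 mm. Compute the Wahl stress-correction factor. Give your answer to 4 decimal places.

C = D/d = 18.7/4.0 = 4.6750
K_W = (4C−1)/(4C−4) + 0.615/C = 17.700/14.700 + 0.1316 = 1.3356

1.3356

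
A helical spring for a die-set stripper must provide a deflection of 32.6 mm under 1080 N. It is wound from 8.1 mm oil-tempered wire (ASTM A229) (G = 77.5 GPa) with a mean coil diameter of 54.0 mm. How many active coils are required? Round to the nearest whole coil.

8

Required rate k = F/δ = 1080/32.6 = 33.129 N/mm
N_a = Gd⁴/(8D³k) = (77.5×10³ × 8.1⁴)/(8 × 54.0³ × 33.129)
    = 3.33612e+08 / 4.17328e+07 = 7.994 → 8 coils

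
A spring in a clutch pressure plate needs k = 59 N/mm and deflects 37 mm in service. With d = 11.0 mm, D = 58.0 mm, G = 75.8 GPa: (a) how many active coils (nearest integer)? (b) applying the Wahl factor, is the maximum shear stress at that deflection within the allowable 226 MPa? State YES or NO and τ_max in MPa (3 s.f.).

(a) 12 coils; (b) NO, τ_max = 314 MPa

N_a = Gd⁴/(8D³k) = (75.8×10³)(11.0⁴)/(8·58.0³·59) = 12.05 → N_a = 12
Actual rate k = Gd⁴/(8D³·12) = 59.25 N/mm
Working load F = kδ = 59.25·37 = 2192.2 N
C = 58.0/11.0 = 5.2727; K_W = (4C−1)/(4C−4)+0.615/C = 1.2922
τ_max = K_W·8FD/(πd³) = 1.2922·243.26 = 314.34 MPa
τ_max > 226 MPa → exceeds allowable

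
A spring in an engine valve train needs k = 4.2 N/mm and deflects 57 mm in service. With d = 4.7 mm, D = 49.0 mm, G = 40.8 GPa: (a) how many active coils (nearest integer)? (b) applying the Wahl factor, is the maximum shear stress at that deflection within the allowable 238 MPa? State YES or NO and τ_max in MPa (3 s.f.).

(a) 5 coils; (b) NO, τ_max = 330 MPa

N_a = Gd⁴/(8D³k) = (40.8×10³)(4.7⁴)/(8·49.0³·4.2) = 5.036 → N_a = 5
Actual rate k = Gd⁴/(8D³·5) = 4.2306 N/mm
Working load F = kδ = 4.2306·57 = 241.14 N
C = 49.0/4.7 = 10.4255; K_W = (4C−1)/(4C−4)+0.615/C = 1.1386
τ_max = K_W·8FD/(πd³) = 1.1386·289.81 = 329.97 MPa
τ_max > 238 MPa → exceeds allowable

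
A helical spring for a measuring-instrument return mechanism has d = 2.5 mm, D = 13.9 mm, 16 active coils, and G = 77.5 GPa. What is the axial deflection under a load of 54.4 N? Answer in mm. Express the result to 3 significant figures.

6.18 mm

k = Gd⁴/(8D³N_a) = (77.5×10³)(2.5⁴)/(8·13.9³·16) = 8.8066 N/mm
δ = F/k = 54.4 / 8.8066 = 6.1772 mm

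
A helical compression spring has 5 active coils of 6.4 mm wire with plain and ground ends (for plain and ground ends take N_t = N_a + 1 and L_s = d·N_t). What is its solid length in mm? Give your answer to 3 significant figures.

38.4 mm

plain and ground ends: N_t = N_a + 1 = 5 + 1 = 6
L_s = d·N_t = 6.4 × 6 = 38.4 mm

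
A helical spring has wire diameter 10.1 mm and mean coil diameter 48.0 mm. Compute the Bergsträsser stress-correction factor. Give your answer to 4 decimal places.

C = D/d = 48.0/10.1 = 4.7525
K_B = (4C+2)/(4C−3) = 21.010/16.010 = 1.3123

1.3123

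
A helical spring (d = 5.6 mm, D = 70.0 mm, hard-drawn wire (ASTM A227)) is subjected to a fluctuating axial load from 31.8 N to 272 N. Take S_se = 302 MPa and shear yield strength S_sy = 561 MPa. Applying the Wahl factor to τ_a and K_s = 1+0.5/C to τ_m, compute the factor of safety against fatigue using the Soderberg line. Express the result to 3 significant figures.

1.36

C = D/d = 70.0/5.6 = 12.5000; K_W = (4C−1)/(4C−4)+0.615/C = 1.1144; K_s = 1+0.5/C = 1.0400
F_a = (F_max−F_min)/2 = 120.1 N; F_m = (F_max+F_min)/2 = 151.9 N
τ_a = K_W·8F_aD/(πd³) = 1.1144 × 121.9 = 135.85 MPa
τ_m = K_s·8F_mD/(πd³) = 1.0400 × 154.18 = 160.35 MPa
Soderberg: 1/n_f = τ_a/S_se + τ_m/S_sy = 135.85/302 + 160.35/561 = 0.44984 + 0.28583 = 0.73567
n_f = 1/0.73567 = 1.359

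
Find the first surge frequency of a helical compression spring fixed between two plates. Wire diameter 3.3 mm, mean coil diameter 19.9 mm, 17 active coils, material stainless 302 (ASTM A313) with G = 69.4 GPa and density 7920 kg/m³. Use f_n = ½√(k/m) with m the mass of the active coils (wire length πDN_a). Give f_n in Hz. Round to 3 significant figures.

163 Hz

k = Gd⁴/(8D³N_a) = (69.4×10³)(3.3⁴)/(8·19.9³·17) = 7.6792 N/mm = 7679.2 N/m
Wire length L = πDN_a = π·19.9·17 = 1062.8 mm
m = ρ·(πd²/4)·L = 7920 × 8.553×10⁻⁶ m² × 1.0628 m = 0.071994 kg
f_n = ½√(k/m) = 0.5·√(7679.2/0.071994) = 0.5·√(1.0667e+05) = 163.3 Hz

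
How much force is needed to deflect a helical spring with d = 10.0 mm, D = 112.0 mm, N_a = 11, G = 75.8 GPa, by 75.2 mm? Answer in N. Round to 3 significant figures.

k = Gd⁴/(8D³N_a) = (75.8×10³)(10.0⁴)/(8·112.0³·11) = 6.131 N/mm
F = k·δ = 6.131 × 75.2 = 461.05 N

461 N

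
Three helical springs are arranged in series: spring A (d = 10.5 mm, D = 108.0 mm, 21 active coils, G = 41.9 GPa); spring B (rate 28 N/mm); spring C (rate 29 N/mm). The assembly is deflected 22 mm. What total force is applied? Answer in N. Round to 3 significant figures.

k_A = Gd⁴/(8D³N_a) = (41.9×10³)(10.5⁴)/(8·108.0³·21) = 2.4065 N/mm
Series: 1/k_eq = 1/2.4065 + 1/28 + 1/29 = 0.48573; k_eq = 2.0587 N/mm
F = k_eq·δ = 2.0587·22 = 45.292 N

45.3 N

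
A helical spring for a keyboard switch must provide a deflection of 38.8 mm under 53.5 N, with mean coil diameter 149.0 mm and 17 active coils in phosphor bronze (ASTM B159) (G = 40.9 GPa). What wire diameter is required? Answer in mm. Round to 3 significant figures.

Required rate k = F/δ = 53.5/38.8 = 1.3789 N/mm
d = (8D³N_a·k / G)^(1/4) = (8·149.0³·17·1.3789 / (40.9×10³))^0.25
  = (15167)^0.25 = 11.0975 mm

11.1 mm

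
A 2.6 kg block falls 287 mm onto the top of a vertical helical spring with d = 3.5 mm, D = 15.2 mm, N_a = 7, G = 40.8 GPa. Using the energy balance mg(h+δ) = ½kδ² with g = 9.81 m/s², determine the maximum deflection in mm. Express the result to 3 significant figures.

k = Gd⁴/(8D³N_a) = (40.8×10³)(3.5⁴)/(8·15.2³·7) = 31.132 N/mm
W = mg = 2.6 × 9.81 = 25.506 N
½kδ² − Wδ − Wh = 0 → δ = (W + √(W² + 2kWh))/k
δ = (25.506 + √(650.56 + 455793))/31.132 = (25.506 + 675.61)/31.132 = 22.52 mm

22.5 mm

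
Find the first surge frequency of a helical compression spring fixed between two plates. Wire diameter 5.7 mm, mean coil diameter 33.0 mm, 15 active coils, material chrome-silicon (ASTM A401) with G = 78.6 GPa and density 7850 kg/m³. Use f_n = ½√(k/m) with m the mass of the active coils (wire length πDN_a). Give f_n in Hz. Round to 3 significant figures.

k = Gd⁴/(8D³N_a) = (78.6×10³)(5.7⁴)/(8·33.0³·15) = 19.24 N/mm = 19240 N/m
Wire length L = πDN_a = π·33.0·15 = 1555.1 mm
m = ρ·(πd²/4)·L = 7850 × 25.518×10⁻⁶ m² × 1.5551 m = 0.3115 kg
f_n = ½√(k/m) = 0.5·√(19240/0.3115) = 0.5·√(61764) = 124.26 Hz

124 Hz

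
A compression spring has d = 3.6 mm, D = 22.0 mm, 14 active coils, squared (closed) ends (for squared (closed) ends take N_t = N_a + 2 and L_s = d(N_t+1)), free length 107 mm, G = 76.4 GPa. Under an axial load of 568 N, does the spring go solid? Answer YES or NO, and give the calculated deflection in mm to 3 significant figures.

YES, δ = 52.8 mm

k = Gd⁴/(8D³N_a) = (76.4×10³)(3.6⁴)/(8·22.0³·14) = 10.76 N/mm
N_t = 16; L_s = 3.6·17 = 61.2 mm; δ_solid = L₀ − L_s = 107 − 61.2 = 45.8 mm
δ = F/k = 568/10.76 = 52.787 mm
δ ≥ δ_solid → spring goes solid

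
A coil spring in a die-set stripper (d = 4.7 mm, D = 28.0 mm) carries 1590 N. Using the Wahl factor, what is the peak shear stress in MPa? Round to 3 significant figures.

1370 MPa

Spring index C = D/d = 28.0/4.7 = 5.9574
K_W = (4C−1)/(4C−4) + 0.615/C = 22.830/19.830 + 0.1032 = 1.2545
τ₀ = 8FD/(πd³) = 8·1590·28.0/(π·4.7³) = 356160/326.17 = 1091.9 MPa
τ_max = K·τ₀ = 1.2545 × 1091.9 = 1369.9 MPa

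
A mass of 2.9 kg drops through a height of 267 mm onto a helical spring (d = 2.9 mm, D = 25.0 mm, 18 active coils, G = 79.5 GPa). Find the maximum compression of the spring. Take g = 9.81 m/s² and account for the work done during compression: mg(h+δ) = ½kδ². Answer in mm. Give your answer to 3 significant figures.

k = Gd⁴/(8D³N_a) = (79.5×10³)(2.9⁴)/(8·25.0³·18) = 2.4991 N/mm
W = mg = 2.9 × 9.81 = 28.449 N
½kδ² − Wδ − Wh = 0 → δ = (W + √(W² + 2kWh))/k
δ = (28.449 + √(809.35 + 37965.1))/2.4991 = (28.449 + 196.91)/2.4991 = 90.178 mm

90.2 mm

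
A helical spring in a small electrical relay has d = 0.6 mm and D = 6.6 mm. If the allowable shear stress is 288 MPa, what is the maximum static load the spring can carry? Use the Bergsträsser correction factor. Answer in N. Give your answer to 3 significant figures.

3.30 N

C = D/d = 6.6/0.6 = 11.0000
K_B = (4C+2)/(4C−3) = 46.000/41.000 = 1.1220
τ_max = K·8FD/(πd³) → F_max = τ_allow·πd³/(8DK)
F_max = 288·π·0.6³/(8·6.6·1.1220) = 195.43/59.239 = 3.299 N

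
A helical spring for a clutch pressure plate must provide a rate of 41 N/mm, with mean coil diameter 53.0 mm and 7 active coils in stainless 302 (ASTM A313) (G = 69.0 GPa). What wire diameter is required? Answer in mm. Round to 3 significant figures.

d = (8D³N_a·k / G)^(1/4) = (8·53.0³·7·41 / (69.0×10³))^0.25
  = (4953.9)^0.25 = 8.3895 mm

8.39 mm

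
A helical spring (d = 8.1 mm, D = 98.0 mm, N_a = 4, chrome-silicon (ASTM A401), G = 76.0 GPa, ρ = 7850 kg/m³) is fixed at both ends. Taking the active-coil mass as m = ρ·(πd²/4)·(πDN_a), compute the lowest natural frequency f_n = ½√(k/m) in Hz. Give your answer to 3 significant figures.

73.8 Hz

k = Gd⁴/(8D³N_a) = (76.0×10³)(8.1⁴)/(8·98.0³·4) = 10.862 N/mm = 10862 N/m
Wire length L = πDN_a = π·98.0·4 = 1231.5 mm
m = ρ·(πd²/4)·L = 7850 × 51.53×10⁻⁶ m² × 1.2315 m = 0.49816 kg
f_n = ½√(k/m) = 0.5·√(10862/0.49816) = 0.5·√(21805) = 73.833 Hz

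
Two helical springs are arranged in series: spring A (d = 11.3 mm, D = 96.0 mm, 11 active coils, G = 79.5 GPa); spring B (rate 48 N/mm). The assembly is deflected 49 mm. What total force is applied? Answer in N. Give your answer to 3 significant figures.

606 N

k_A = Gd⁴/(8D³N_a) = (79.5×10³)(11.3⁴)/(8·96.0³·11) = 16.649 N/mm
Series: 1/k_eq = 1/16.649 + 1/48 = 0.080898; k_eq = 12.361 N/mm
F = k_eq·δ = 12.361·49 = 605.7 N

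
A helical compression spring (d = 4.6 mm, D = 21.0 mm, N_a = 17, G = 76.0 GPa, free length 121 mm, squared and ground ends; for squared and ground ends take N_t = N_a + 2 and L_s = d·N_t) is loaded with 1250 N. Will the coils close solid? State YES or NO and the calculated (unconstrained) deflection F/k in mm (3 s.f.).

k = Gd⁴/(8D³N_a) = (76.0×10³)(4.6⁴)/(8·21.0³·17) = 27.018 N/mm
N_t = 19; L_s = 4.6·19 = 87.4 mm; δ_solid = L₀ − L_s = 121 − 87.4 = 33.6 mm
δ = F/k = 1250/27.018 = 46.266 mm
δ ≥ δ_solid → spring goes solid

YES, δ = 46.3 mm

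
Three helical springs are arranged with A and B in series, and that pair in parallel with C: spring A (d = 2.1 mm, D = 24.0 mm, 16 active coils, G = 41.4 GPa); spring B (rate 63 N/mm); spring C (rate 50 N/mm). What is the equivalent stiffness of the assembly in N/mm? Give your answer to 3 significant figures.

k_A = Gd⁴/(8D³N_a) = (41.4×10³)(2.1⁴)/(8·24.0³·16) = 0.45502 N/mm
Springs A,B series: k_AB = 1/(1/0.45502+1/63) = 0.45176 N/mm; parallel with C: k_eq = 0.45176+50 = 50.452 N/mm

50.5 N/mm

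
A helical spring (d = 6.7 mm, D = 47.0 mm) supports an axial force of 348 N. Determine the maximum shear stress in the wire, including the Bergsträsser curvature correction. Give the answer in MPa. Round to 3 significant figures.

166 MPa

Spring index C = D/d = 47.0/6.7 = 7.0149
K_B = (4C+2)/(4C−3) = 30.060/25.060 = 1.1995
τ₀ = 8FD/(πd³) = 8·348·47.0/(π·6.7³) = 130848/944.87 = 138.48 MPa
τ_max = K·τ₀ = 1.1995 × 138.48 = 166.11 MPa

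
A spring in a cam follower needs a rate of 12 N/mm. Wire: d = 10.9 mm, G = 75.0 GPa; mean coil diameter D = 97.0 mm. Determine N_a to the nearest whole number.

N_a = Gd⁴/(8D³k) = (75.0×10³ × 10.9⁴)/(8 × 97.0³ × 12)
    = 1.05869e+09 / 8.76166e+07 = 12.08 → 12 coils

12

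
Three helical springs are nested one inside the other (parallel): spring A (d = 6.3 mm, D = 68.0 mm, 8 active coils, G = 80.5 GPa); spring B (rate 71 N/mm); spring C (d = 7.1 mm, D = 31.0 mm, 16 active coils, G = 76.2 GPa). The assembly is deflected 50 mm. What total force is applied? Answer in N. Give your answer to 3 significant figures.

k_A = Gd⁴/(8D³N_a) = (80.5×10³)(6.3⁴)/(8·68.0³·8) = 6.3016 N/mm
k_C = Gd⁴/(8D³N_a) = (76.2×10³)(7.1⁴)/(8·31.0³·16) = 50.78 N/mm
Parallel: k_eq = 6.3016 + 71 + 50.78 = 128.08 N/mm
F = k_eq·δ = 128.08·50 = 6404.1 N

6400 N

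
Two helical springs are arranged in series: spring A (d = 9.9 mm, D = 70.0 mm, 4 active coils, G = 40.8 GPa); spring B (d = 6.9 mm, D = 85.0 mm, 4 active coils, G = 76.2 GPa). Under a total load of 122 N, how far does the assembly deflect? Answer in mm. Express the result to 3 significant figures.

17.3 mm

k_A = Gd⁴/(8D³N_a) = (40.8×10³)(9.9⁴)/(8·70.0³·4) = 35.707 N/mm
k_B = Gd⁴/(8D³N_a) = (76.2×10³)(6.9⁴)/(8·85.0³·4) = 8.7891 N/mm
Series: 1/k_eq = 1/35.707 + 1/8.7891 = 0.14178; k_eq = 7.053 N/mm
δ = F/k_eq = 122/7.053 = 17.297 mm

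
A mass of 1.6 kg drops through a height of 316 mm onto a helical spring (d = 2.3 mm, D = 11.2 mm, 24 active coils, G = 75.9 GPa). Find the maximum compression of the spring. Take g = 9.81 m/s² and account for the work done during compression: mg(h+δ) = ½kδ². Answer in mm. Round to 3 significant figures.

37.5 mm

k = Gd⁴/(8D³N_a) = (75.9×10³)(2.3⁴)/(8·11.2³·24) = 7.874 N/mm
W = mg = 1.6 × 9.81 = 15.696 N
½kδ² − Wδ − Wh = 0 → δ = (W + √(W² + 2kWh))/k
δ = (15.696 + √(246.36 + 78109.5))/7.874 = (15.696 + 279.92)/7.874 = 37.543 mm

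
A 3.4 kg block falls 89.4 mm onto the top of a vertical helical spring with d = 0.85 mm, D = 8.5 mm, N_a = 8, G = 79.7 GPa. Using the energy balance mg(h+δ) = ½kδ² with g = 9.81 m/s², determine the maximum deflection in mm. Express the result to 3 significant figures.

k = Gd⁴/(8D³N_a) = (79.7×10³)(0.85⁴)/(8·8.5³·8) = 1.0585 N/mm
W = mg = 3.4 × 9.81 = 33.354 N
½kδ² − Wδ − Wh = 0 → δ = (W + √(W² + 2kWh))/k
δ = (33.354 + √(1112.5 + 6312.66))/1.0585 = (33.354 + 86.169)/1.0585 = 112.92 mm

113 mm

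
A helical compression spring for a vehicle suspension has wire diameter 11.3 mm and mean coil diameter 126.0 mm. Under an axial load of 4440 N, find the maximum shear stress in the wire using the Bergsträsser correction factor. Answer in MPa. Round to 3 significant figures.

Spring index C = D/d = 126.0/11.3 = 11.1504
K_B = (4C+2)/(4C−3) = 46.602/41.602 = 1.1202
τ₀ = 8FD/(πd³) = 8·4440·126.0/(π·11.3³) = 4.47552e+06/4533 = 987.32 MPa
τ_max = K·τ₀ = 1.1202 × 987.32 = 1106 MPa

1110 MPa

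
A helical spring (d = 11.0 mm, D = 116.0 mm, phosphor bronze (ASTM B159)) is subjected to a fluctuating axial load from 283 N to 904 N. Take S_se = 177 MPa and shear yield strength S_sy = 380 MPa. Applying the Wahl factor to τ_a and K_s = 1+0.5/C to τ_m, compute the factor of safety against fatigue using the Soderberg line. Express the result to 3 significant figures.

1.24

C = D/d = 116.0/11.0 = 10.5455; K_W = (4C−1)/(4C−4)+0.615/C = 1.1369; K_s = 1+0.5/C = 1.0474
F_a = (F_max−F_min)/2 = 310.5 N; F_m = (F_max+F_min)/2 = 593.5 N
τ_a = K_W·8F_aD/(πd³) = 1.1369 × 68.91 = 78.343 MPa
τ_m = K_s·8F_mD/(πd³) = 1.0474 × 131.72 = 137.96 MPa
Soderberg: 1/n_f = τ_a/S_se + τ_m/S_sy = 78.343/177 + 137.96/380 = 0.44262 + 0.36306 = 0.80567
n_f = 1/0.80567 = 1.241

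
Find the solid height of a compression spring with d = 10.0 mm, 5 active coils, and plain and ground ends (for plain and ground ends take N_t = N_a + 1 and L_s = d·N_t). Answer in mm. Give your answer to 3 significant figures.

60.0 mm

plain and ground ends: N_t = N_a + 1 = 5 + 1 = 6
L_s = d·N_t = 10.0 × 6 = 60 mm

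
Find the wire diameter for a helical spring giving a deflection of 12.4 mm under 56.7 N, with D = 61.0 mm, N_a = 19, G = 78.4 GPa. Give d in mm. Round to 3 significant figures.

6.70 mm

Required rate k = F/δ = 56.7/12.4 = 4.5726 N/mm
d = (8D³N_a·k / G)^(1/4) = (8·61.0³·19·4.5726 / (78.4×10³))^0.25
  = (2012.2)^0.25 = 6.6976 mm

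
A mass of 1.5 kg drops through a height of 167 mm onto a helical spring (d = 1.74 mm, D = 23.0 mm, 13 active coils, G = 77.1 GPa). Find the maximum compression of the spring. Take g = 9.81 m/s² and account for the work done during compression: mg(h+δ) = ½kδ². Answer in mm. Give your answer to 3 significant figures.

k = Gd⁴/(8D³N_a) = (77.1×10³)(1.74⁴)/(8·23.0³·13) = 0.55851 N/mm
W = mg = 1.5 × 9.81 = 14.715 N
½kδ² − Wδ − Wh = 0 → δ = (W + √(W² + 2kWh))/k
δ = (14.715 + √(216.53 + 2744.99))/0.55851 = (14.715 + 54.42)/0.55851 = 123.78 mm

124 mm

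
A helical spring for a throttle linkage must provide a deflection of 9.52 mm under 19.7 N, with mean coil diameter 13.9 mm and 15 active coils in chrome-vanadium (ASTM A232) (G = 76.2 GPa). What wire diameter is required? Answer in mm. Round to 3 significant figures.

1.72 mm

Required rate k = F/δ = 19.7/9.52 = 2.0693 N/mm
d = (8D³N_a·k / G)^(1/4) = (8·13.9³·15·2.0693 / (76.2×10³))^0.25
  = (8.7519)^0.25 = 1.7200 mm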